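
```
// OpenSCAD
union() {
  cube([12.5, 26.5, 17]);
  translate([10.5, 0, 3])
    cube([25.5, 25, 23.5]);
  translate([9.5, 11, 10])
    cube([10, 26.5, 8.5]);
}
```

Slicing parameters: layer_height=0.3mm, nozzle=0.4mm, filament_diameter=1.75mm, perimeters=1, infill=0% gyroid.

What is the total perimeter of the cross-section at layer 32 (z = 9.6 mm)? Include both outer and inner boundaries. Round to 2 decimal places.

At z = 9.6 mm: the cube is present — its section is the full 12.5×26.5 rectangle (perimeter 78.00 mm); the cube at (10.5, 0) is present — its section is the full 25.5×25 rectangle (perimeter 101.00 mm); the cube at (9.5, 11) is absent (z outside [10, 18.5]); Merging all regions: the regions partially overlap (shared area 50.00 mm²), so the edge portions inside another operand are dropped and the merged outline is re-measured after clipping — boundary = 125.00 mm. Overall, the cross-section is a single solid region. Total boundary length (outer) = 125.00 mm.

125.00 mm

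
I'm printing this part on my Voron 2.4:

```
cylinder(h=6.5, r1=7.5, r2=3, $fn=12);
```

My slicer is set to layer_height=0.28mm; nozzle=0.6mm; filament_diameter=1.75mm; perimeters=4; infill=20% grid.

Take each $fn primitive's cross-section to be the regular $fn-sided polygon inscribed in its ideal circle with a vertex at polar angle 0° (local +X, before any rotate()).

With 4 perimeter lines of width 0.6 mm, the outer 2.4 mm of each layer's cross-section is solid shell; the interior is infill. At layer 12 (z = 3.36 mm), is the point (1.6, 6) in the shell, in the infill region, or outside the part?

At z = 3.36 mm: the cone: at t=0.517 of its height the radius interpolates to r₁+(r₂−r₁)t = 5.174, giving a regular 12-gon of that circumradius. Overall, the cross-section is a single solid region. The nearest boundary edge runs (2.59, 4.48)→(0.00, 5.17); distance from the point to it = 1.21 mm. The point is not inside any of the regions above, so it lies outside the cross-section (1.21 mm from the nearest boundary).

outside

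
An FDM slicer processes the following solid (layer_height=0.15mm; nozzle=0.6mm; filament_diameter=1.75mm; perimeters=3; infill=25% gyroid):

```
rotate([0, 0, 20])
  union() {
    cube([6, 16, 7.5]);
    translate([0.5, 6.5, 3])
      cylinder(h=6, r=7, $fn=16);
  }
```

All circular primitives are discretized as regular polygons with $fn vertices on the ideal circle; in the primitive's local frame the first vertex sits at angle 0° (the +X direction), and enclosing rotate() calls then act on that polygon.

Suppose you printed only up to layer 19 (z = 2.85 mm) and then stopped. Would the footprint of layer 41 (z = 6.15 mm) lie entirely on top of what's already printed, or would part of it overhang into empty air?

part overhangs

Compare the two slices. At z = 2.85: the 6×16 cube contributes its full rectangle (area 96.00 mm²); the cylinder at (0.5, 6.5) is not intersected at this z (z outside [3, 9]); Taking the union: only the 6×16 cube is present, so the union is just that shape — area = 96.00 mm²; (whole slice rotated 20° about Z — lengths, areas and connectivity unchanged). At z = 6.15: the 6×16 cube contributes its full rectangle (area 96.00 mm²); the r=7 cylinder at (0.5, 6.5) gives a regular 16-gon of circumradius 7 (constant along its height) (area = (16/2)·7.000²·sin(360°/16) = 150.01 mm²); Taking the union: the regions partially overlap — summed areas 246.01 mm² minus the doubly-counted overlap 73.09 mm² gives 172.92 mm² — area = 172.92 mm²; (rotated 20° about Z; rotation is an isometry so areas/perimeters/island counts are preserved). Checking containment: at z = 6.15 the cross-section extends beyond the z = 2.85 cross-section by about 76.92 mm².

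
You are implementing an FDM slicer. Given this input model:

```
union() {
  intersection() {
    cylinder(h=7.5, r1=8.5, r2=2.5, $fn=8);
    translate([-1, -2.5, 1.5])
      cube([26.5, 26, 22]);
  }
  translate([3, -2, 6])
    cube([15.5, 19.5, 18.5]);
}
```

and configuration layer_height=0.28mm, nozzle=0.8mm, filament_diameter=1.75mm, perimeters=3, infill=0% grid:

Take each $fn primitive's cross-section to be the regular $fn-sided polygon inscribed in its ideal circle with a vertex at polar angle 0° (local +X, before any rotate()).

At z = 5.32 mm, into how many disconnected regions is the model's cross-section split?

1

At z = 5.32 mm: the cone contributes a regular 8-gon of circumradius 4.244 (interpolated between r1=8.5 and r2=2.5 at t=0.709); the cube at (-1, -2.5) (footprint 26.5×26) is included at this height; After intersecting: the 26.5×26 cube at (-1, -2.5) partially overlaps the cone; clipping to the common part keeps 28.59 mm² — 1 connected region; the cube at (3, -2) does not reach this height (z outside [6, 24.5]); Merging all regions: only the result so far is present, so the union is just that shape — 1 connected region. The result has 1 disconnected region.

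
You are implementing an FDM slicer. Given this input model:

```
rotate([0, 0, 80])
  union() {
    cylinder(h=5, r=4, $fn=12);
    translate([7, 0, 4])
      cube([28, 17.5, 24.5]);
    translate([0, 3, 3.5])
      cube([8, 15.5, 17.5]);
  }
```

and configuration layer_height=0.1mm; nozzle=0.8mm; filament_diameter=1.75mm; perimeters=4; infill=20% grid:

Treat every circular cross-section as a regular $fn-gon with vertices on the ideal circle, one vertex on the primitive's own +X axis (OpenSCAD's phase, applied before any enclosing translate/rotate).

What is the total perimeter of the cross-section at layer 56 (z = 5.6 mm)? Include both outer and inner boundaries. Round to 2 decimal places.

At z = 5.6 mm: the cylinder does not reach this height (z outside [0, 5]); the cube at (7, 0) (footprint 28×17.5) is included at this height (perimeter 91.00 mm); the cube at (0, 3) (footprint 8×15.5) is included at this height (perimeter 47.00 mm); Merging all regions: the regions partially overlap (shared area 14.50 mm²), so the edge portions inside another operand are dropped and the merged outline is re-measured after clipping — boundary = 107.00 mm; (rotated 80° about Z; rotation is an isometry so areas/perimeters/island counts are preserved). Overall, the cross-section is a single solid region. Total boundary length (outer) = 107.00 mm.

107.00 mm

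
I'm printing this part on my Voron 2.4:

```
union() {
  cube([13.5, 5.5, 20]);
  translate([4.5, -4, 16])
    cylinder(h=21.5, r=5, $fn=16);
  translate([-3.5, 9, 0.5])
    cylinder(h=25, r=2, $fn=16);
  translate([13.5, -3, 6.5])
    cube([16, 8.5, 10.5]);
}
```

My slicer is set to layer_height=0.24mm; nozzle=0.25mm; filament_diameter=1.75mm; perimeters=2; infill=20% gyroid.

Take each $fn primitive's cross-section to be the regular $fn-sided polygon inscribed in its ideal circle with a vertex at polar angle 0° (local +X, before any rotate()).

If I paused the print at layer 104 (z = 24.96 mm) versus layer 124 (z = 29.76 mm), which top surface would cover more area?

layer 104 (z = 24.96 mm)

Layer 104 (z = 24.96): the cube is absent (z outside [0, 20]); the r=5 cylinder at (4.5, -4) contributes a regular 16-gon of circumradius 5 (area = (16/2)·5.000²·sin(360°/16) = 76.54 mm²); the r=2 cylinder at (-3.5, 9) gives a regular 16-gon of circumradius 2 (constant along its height) (area = (16/2)·2.000²·sin(360°/16) = 12.25 mm²); the cube at (13.5, -3) does not reach this height (z outside [6.5, 17]); Combining (union): the 2 present regions are separate (no shared area or edge), so areas and boundary lengths simply add and each stays a separate island — area = 88.78 mm². So its area = 88.78 mm². Layer 124 (z = 29.76): the cube is not intersected at this z (z outside [0, 20]); the r=5 cylinder at (4.5, -4) contributes a regular 16-gon of circumradius 5 (area = (16/2)·5.000²·sin(360°/16) = 76.54 mm²); the cylinder at (-3.5, 9) does not reach this height (z outside [0.5, 25.5]); the cube at (13.5, -3) does not reach this height (z outside [6.5, 17]); Combining (union): only the r=5 cylinder at (4.5, -4) is present, so the union is just that shape — area = 76.54 mm². So its area = 76.54 mm². Layer 104 is larger (88.78 vs 76.54 mm²).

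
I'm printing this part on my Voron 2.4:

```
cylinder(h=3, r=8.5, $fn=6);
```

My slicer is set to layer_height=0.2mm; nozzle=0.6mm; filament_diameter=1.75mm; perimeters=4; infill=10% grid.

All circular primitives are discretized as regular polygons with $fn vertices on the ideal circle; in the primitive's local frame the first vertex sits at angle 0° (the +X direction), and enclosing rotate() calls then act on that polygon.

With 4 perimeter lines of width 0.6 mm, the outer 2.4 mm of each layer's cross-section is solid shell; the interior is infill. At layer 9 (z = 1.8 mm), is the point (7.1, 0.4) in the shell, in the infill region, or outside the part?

At z = 1.8 mm: the r=8.5 cylinder gives a regular 6-gon of circumradius 8.5 (constant along its height). Overall, the cross-section is a single solid region. The nearest boundary edge runs (8.50, 0.00)→(4.25, 7.36); distance from the point to it = 1.01 mm. The point is inside the cross-section, 1.01 mm from the nearest boundary — within the 2.4 mm shell band (4 × 0.6).

shell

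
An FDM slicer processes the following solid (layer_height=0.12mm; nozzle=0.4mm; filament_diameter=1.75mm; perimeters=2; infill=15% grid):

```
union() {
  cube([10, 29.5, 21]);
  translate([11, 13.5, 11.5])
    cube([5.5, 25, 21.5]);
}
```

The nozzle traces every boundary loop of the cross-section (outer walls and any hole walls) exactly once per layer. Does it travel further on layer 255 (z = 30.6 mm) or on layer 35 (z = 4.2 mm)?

Layer 255 (z = 30.6): the cube is not intersected at this z (z outside [0, 21]); the cube at (11, 13.5) (footprint 5.5×25) is included at this height (perimeter 61.00 mm); Taking the union: only the 5.5×25 cube at (11, 13.5) is present, so the union is just that shape — boundary = 61.00 mm. So its perimeter = 61.00 mm. Layer 35 (z = 4.2): the cube is present — its section is the full 10×29.5 rectangle (perimeter 79.00 mm); the cube at (11, 13.5) is absent (z outside [11.5, 33]); Combining (union): only the 10×29.5 cube is present, so the union is just that shape — boundary = 79.00 mm. So its perimeter = 79.00 mm. Layer 35 is larger (79.00 vs 61.00 mm).

layer 35 (z = 4.2 mm)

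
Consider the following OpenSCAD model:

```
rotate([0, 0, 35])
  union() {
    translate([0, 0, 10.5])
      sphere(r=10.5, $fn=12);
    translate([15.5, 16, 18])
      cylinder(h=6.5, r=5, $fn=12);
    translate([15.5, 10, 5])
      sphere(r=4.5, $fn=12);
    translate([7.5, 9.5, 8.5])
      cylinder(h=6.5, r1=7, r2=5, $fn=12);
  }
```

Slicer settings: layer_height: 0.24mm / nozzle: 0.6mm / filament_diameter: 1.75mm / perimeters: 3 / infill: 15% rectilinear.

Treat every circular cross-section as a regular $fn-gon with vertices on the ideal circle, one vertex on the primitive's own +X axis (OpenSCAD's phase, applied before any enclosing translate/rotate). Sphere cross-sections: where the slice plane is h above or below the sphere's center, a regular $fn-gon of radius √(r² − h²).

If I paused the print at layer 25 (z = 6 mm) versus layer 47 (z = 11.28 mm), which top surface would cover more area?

layer 47 (z = 11.28 mm)

Layer 25 (z = 6): the r=10.5 sphere slices to a regular 12-gon of circumradius 9.487 (√(r²−h²) with h=4.5 from center) (area = (12/2)·9.487²·sin(360°/12) = 270.00 mm²); the cylinder at (15.5, 16) is not intersected at this z (z outside [18, 24.5]); the r=4.5 sphere at (15.5, 10) slices to a regular 12-gon of circumradius 4.387 (√(r²−h²) with h=1 from center) (area = (12/2)·4.387²·sin(360°/12) = 57.75 mm²); the cone at (7.5, 9.5) is not intersected at this z (z outside [8.5, 15]); Merging all regions: the 2 present regions are separate (no shared area or edge), so areas and boundary lengths simply add and each stays a separate island — area = 327.75 mm²; (rotated 35° about Z; rotation is an isometry so areas/perimeters/island counts are preserved). So its area = 327.75 mm². Layer 47 (z = 11.28): the r=10.5 sphere contributes a regular 12-gon of circumradius √(10.5²−0.78²) = 10.471 (area = (12/2)·10.471²·sin(360°/12) = 328.92 mm²); the cylinder at (15.5, 16) is absent (z outside [18, 24.5]); the sphere at (15.5, 10) is absent (|z−center|=6.280 > r=4.5); the cone at (7.5, 9.5): at t=0.428 of its height the radius interpolates to r₁+(r₂−r₁)t = 6.145, giving a regular 12-gon of that circumradius (area = (12/2)·6.145²·sin(360°/12) = 113.27 mm²); Combining (union): the regions partially overlap — summed areas 442.19 mm² minus the doubly-counted overlap 29.19 mm² gives 413.01 mm² — area = 413.01 mm²; (rotated 35° about Z; rotation is an isometry so areas/perimeters/island counts are preserved). So its area = 413.01 mm². Layer 47 is larger (413.01 vs 327.75 mm²).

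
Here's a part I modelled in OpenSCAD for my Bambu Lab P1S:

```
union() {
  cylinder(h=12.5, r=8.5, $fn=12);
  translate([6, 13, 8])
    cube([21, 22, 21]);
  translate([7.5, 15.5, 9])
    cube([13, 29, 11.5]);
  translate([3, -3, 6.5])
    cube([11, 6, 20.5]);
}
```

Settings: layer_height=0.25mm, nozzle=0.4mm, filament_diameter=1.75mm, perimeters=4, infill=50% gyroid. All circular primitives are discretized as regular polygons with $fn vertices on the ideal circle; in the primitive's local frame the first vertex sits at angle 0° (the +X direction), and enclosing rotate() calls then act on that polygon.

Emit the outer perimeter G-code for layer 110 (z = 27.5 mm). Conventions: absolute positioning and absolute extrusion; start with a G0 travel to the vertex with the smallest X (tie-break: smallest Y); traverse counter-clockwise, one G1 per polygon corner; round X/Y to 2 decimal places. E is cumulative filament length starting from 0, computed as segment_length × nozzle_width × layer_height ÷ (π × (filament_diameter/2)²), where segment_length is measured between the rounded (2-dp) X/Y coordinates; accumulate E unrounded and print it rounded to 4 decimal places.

G0 X6.00 Y13.00 Z27.50
G1 X27.00 Y13.00 E0.8731
G1 X27.00 Y35.00 E1.7877
G1 X6.00 Y35.00 E2.6608
G1 X6.00 Y13.00 E3.5755

At z = 27.5 mm: the cylinder is not intersected at this z (z outside [0, 12.5]); the cube at (6, 13) (footprint 21×22) is included at this height; the cube at (7.5, 15.5) is not intersected at this z (z outside [9, 20.5]); the cube at (3, -3) does not reach this height (z outside [6.5, 27]); Merging all regions: only the 21×22 cube at (6, 13) is present, so the union is just that shape — 1 connected region. The outline is a single polygon with 4 vertices. Extrusion per mm of travel: 0.4 × 0.25 / (π × 0.875²) = 0.041575. Accumulating E over each segment gives final E = 3.5755.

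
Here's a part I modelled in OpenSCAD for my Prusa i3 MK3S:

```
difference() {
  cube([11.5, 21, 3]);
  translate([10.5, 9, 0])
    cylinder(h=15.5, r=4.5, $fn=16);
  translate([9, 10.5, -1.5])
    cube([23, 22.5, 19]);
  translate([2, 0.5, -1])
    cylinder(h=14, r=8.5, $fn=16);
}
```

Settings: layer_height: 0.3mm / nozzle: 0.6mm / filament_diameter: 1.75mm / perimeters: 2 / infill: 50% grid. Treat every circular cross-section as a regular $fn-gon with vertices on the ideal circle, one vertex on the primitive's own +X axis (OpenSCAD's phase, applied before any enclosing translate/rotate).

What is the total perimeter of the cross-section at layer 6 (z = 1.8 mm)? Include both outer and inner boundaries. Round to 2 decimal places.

At z = 1.8 mm: the cube is present — its section is the full 11.5×21 rectangle (perimeter 65.00 mm); the cylinder at (10.5, 9): section is a regular 16-gon, circumradius r=4.5 (perimeter = 2·16·4.500·sin(180°/16) = 28.09 mm); the cube at (9, 10.5) (footprint 23×22.5) is included at this height (perimeter 91.00 mm); the cylinder at (2, 0.5): section is a regular 16-gon, circumradius r=8.5 (perimeter = 2·16·8.500·sin(180°/16) = 53.06 mm); After the difference (first − rest): starting from the 11.5×21 cube, the r=4.5 cylinder at (10.5, 9) partially overlaps it — only the 39.80 mm² overlap (of its 61.99 mm²) is removed, clipping the outline; the 23×22.5 cube at (9, 10.5) partially overlaps it — only the 19.07 mm² overlap (of its 517.50 mm²) is removed, clipping the outline; the r=8.5 cylinder at (2, 0.5) partially overlaps it — only the 74.83 mm² overlap (of its 221.19 mm²) is removed, clipping the outline — boundary = 55.82 mm. Overall, the cross-section has 2 separate islands. Total boundary length (outer) = 55.82 mm.

55.82 mm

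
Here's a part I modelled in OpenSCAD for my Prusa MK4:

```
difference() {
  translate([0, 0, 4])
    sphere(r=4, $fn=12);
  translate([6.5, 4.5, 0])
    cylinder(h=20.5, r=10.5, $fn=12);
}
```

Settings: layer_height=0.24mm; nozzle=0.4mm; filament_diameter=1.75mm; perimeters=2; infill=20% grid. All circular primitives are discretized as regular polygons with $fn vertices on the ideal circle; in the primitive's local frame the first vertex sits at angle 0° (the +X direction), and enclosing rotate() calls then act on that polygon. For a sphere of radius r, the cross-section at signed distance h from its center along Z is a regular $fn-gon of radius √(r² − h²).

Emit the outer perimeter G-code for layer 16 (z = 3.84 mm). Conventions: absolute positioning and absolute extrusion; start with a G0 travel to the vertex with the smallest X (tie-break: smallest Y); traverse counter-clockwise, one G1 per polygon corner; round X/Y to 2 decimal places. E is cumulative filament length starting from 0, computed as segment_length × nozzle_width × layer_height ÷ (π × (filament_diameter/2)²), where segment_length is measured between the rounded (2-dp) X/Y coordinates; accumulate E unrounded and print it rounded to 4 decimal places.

At z = 3.84 mm: the r=4 sphere slices to a regular 12-gon of circumradius 3.997 (√(r²−h²) with h=0.16 from center); the r=10.5 cylinder at (6.5, 4.5) gives a regular 12-gon of circumradius 10.5 (constant along its height); Subtracting the remaining from the first: starting from the r=4 sphere, the r=10.5 cylinder at (6.5, 4.5) partially overlaps it — only the 39.82 mm² overlap (of its 330.75 mm²) is removed, clipping the outline — 1 connected region. The outline is a single polygon with 8 vertices. Extrusion per mm of travel: 0.4 × 0.24 / (π × 0.875²) = 0.039912. Accumulating E over each segment gives final E = 0.6510.

G0 X-4.00 Y0.00 Z3.84
G1 X-3.46 Y-2.00 E0.0827
G1 X-2.00 Y-3.46 E0.1651
G1 X0.00 Y-4.00 E0.2478
G1 X0.52 Y-3.86 E0.2693
G1 X-2.59 Y-0.75 E0.4448
G1 X-3.36 Y2.10 E0.5626
G1 X-3.46 Y2.00 E0.5683
G1 X-4.00 Y0.00 E0.6510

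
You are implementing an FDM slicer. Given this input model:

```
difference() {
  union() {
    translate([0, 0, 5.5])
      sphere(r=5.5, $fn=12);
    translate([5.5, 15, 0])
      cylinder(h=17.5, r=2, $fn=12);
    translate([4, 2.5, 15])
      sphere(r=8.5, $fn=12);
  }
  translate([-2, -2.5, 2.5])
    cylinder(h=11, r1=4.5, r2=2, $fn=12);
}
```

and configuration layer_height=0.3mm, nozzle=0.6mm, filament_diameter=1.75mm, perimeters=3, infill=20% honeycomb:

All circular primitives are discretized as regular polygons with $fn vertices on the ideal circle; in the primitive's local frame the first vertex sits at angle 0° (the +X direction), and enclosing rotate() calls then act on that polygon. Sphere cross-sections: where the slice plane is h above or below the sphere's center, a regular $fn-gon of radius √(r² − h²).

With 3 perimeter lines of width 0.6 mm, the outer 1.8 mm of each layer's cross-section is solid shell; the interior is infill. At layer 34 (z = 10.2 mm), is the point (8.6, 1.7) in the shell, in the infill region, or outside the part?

At z = 10.2 mm: the r=5.5 sphere contributes a regular 12-gon of circumradius √(5.5²−4.7²) = 2.857; the cylinder at (5.5, 15): section is a regular 12-gon, circumradius r=2; the r=8.5 sphere at (4, 2.5) slices to a regular 12-gon of circumradius 7.015 (√(r²−h²) with h=4.8 from center); Merging all regions: the regions partially overlap (shared area 22.46 mm²), so overlapping operands fuse into one piece — 2 connected regions; the cone at (-2, -2.5) (r1=4.5→r2=2) has section circumradius 2.750 here — a regular 12-gon; Taking the first minus the rest: starting from the result so far, the cone at (-2, -2.5) partially overlaps it — only the 7.47 mm² overlap (of its 22.69 mm²) is removed, clipping the outline — 2 connected regions. Overall, the cross-section has 2 separate islands. The nearest boundary edge runs (11.01, 2.50)→(10.08, -1.01); distance from the point to it = 2.13 mm. (Shell/infill is judged within the island containing the point — the largest one.) The point is inside the cross-section and 2.13 mm from the nearest boundary — more than the 1.8 mm shell width (3 × 0.6), so it's in the infill interior.

infill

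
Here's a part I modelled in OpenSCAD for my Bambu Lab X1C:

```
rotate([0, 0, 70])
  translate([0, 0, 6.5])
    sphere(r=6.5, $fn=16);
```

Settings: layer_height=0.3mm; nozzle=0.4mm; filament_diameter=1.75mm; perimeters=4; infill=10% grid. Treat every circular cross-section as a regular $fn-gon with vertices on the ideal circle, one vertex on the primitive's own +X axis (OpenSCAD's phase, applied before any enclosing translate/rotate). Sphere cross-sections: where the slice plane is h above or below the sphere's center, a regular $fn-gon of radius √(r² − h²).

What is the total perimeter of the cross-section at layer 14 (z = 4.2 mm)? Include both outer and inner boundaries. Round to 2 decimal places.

37.95 mm

At z = 4.2 mm: the r=6.5 sphere slices to a regular 16-gon of circumradius 6.079 (√(r²−h²) with h=2.3 from center) (perimeter = 2·16·6.079·sin(180°/16) = 37.95 mm); (rotated 70° about Z; rotation is an isometry so areas/perimeters/island counts are preserved). Overall, the cross-section is a single solid region. Total boundary length (outer) = 37.95 mm.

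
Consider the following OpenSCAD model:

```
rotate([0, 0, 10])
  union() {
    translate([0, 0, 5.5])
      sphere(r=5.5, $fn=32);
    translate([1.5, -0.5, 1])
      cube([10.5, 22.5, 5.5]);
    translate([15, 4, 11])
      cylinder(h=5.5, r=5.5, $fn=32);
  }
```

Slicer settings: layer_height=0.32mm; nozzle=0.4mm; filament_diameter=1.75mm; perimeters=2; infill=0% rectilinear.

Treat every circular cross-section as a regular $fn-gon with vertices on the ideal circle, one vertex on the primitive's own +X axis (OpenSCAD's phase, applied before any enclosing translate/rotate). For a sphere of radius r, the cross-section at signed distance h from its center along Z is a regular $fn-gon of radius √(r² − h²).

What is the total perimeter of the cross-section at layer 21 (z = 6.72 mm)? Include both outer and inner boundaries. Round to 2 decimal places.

At z = 6.72 mm: the r=5.5 sphere contributes a regular 32-gon of circumradius √(5.5²−1.22²) = 5.363 (perimeter = 2·32·5.363·sin(180°/32) = 33.64 mm); the cube at (1.5, -0.5) does not reach this height (z outside [1, 6.5]); the cylinder at (15, 4) does not reach this height (z outside [11, 16.5]); Merging all regions: only the r=5.5 sphere is present, so the union is just that shape — boundary = 33.64 mm; (whole slice rotated 10° about Z — lengths, areas and connectivity unchanged). Overall, the cross-section is a single solid region. Total boundary length (outer) = 33.64 mm.

33.64 mm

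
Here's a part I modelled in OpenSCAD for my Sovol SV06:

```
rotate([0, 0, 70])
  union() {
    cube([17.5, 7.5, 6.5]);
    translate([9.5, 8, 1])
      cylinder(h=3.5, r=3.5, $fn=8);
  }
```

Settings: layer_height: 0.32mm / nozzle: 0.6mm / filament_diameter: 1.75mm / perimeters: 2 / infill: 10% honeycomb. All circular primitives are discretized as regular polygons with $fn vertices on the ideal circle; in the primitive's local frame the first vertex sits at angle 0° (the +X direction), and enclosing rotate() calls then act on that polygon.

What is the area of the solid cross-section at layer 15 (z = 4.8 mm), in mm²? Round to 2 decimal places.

At z = 4.8 mm: the 17.5×7.5 cube contributes its full rectangle (area 131.25 mm²); the cylinder at (9.5, 8) is absent (z outside [1, 4.5]); Taking the union: only the 17.5×7.5 cube is present, so the union is just that shape — area = 131.25 mm²; (whole slice rotated 70° about Z — lengths, areas and connectivity unchanged). Overall, the cross-section is a single solid region. Net area = 131.25 mm².

131.25 mm²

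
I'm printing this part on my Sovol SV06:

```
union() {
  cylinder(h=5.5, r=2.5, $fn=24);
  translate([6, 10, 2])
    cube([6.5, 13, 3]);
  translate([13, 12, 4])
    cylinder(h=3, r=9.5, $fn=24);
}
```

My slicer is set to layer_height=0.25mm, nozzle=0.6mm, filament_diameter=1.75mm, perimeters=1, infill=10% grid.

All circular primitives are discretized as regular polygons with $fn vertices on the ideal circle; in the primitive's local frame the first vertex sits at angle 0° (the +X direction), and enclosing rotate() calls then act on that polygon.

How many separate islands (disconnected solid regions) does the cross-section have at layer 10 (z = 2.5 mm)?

2

At z = 2.5 mm: the r=2.5 cylinder contributes a regular 24-gon of circumradius 2.5; the cube at (6, 10) (footprint 6.5×13) is included at this height; the cylinder at (13, 12) does not reach this height (z outside [4, 7]); Taking the union: the 2 present regions are separate (no shared area or edge), so areas and boundary lengths simply add and each stays a separate island — 2 connected regions. Overall, the cross-section has 2 separate islands. Island count = 2.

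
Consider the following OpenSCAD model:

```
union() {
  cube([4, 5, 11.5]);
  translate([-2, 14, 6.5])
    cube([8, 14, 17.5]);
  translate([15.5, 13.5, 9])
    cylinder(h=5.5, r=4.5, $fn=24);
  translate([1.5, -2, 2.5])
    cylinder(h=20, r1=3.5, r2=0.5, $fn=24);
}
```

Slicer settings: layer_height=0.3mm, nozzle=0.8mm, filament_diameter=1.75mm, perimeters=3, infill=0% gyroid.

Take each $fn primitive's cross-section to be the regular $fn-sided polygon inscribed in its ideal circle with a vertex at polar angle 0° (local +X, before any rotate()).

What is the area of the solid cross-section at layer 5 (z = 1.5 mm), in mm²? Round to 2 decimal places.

At z = 1.5 mm: the cube (footprint 4×5) is included at this height (area 20.00 mm²); the cube at (-2, 14) is absent (z outside [6.5, 24]); the cylinder at (15.5, 13.5) does not reach this height (z outside [9, 14.5]); the cone at (1.5, -2) is not intersected at this z (z outside [2.5, 22.5]); Taking the union: only the 4×5 cube is present, so the union is just that shape — area = 20.00 mm². Overall, the cross-section is a single solid region. Net area = 20.00 mm².

20.00 mm²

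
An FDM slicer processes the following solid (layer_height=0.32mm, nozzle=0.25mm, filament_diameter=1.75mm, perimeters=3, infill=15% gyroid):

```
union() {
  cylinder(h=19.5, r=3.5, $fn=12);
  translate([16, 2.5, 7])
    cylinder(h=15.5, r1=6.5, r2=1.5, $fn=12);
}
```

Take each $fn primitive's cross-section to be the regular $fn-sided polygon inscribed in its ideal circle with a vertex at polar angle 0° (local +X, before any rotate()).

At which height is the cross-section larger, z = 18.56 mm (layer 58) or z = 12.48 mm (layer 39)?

layer 39 (z = 12.48 mm)

Layer 58 (z = 18.56): the cylinder: section is a regular 12-gon, circumradius r=3.5 (area = (12/2)·3.500²·sin(360°/12) = 36.75 mm²); the cone at (16, 2.5): at t=0.746 of its height the radius interpolates to r₁+(r₂−r₁)t = 2.771, giving a regular 12-gon of that circumradius (area = (12/2)·2.771²·sin(360°/12) = 23.03 mm²); Combining (union): the 2 present regions are separate (no shared area or edge), so areas and boundary lengths simply add and each stays a separate island — area = 59.78 mm². So its area = 59.78 mm². Layer 39 (z = 12.48): the cylinder: section is a regular 12-gon, circumradius r=3.5 (area = (12/2)·3.500²·sin(360°/12) = 36.75 mm²); the cone at (16, 2.5): at t=0.354 of its height the radius interpolates to r₁+(r₂−r₁)t = 4.732, giving a regular 12-gon of that circumradius (area = (12/2)·4.732²·sin(360°/12) = 67.18 mm²); Merging all regions: the 2 present regions are separate (no shared area or edge), so areas and boundary lengths simply add and each stays a separate island — area = 103.93 mm². So its area = 103.93 mm². Layer 39 is larger (103.93 vs 59.78 mm²).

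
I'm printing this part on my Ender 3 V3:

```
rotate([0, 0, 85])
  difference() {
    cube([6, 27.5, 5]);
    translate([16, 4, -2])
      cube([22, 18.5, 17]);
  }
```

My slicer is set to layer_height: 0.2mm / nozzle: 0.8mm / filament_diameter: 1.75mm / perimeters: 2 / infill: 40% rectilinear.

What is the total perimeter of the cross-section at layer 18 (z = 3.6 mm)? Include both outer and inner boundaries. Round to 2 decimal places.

At z = 3.6 mm: the 6×27.5 cube contributes its full rectangle (perimeter 67.00 mm); the 22×18.5 cube at (16, 4) contributes its full rectangle (perimeter 81.00 mm); Subtracting the remaining from the first: starting from the 6×27.5 cube, the 22×18.5 cube at (16, 4) misses the remaining region (no effect) — boundary = 67.00 mm; (rotated 85° about Z; rotation is an isometry so areas/perimeters/island counts are preserved). Overall, the cross-section is a single solid region. Total boundary length (outer) = 67.00 mm.

67.00 mm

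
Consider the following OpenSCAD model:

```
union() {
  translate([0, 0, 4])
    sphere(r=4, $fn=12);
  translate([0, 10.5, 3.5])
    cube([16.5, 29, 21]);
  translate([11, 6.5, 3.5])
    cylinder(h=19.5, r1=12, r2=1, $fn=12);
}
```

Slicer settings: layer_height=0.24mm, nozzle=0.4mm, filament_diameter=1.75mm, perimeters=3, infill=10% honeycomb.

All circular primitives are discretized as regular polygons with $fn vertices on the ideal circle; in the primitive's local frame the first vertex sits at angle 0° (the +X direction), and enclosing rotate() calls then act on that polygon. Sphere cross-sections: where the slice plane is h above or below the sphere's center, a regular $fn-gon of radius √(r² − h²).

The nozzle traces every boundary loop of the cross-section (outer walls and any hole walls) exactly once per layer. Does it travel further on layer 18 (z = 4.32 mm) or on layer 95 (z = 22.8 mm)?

layer 18 (z = 4.32 mm)

Layer 18 (z = 4.32): the sphere: section is a regular 12-gon, circumradius = √(r²−h²) = √(4²−0.32²) = 3.987 (perimeter = 2·12·3.987·sin(180°/12) = 24.77 mm); the 16.5×29 cube at (0, 10.5) contributes its full rectangle (perimeter 91.00 mm); the cone at (11, 6.5) (r1=12→r2=1) has section circumradius 11.537 here — a regular 12-gon (perimeter = 2·12·11.537·sin(180°/12) = 71.67 mm); Taking the union: the regions partially overlap (shared area 104.28 mm²), so the edge portions inside another operand are dropped and the merged outline is re-measured after clipping — boundary = 131.19 mm. So its perimeter = 131.19 mm. Layer 95 (z = 22.8): the sphere does not reach this height (|z−center|=18.800 > r=4); the cube at (0, 10.5) is present — its section is the full 16.5×29 rectangle (perimeter 91.00 mm); the cone at (11, 6.5): at t=0.990 of its height the radius interpolates to r₁+(r₂−r₁)t = 1.113, giving a regular 12-gon of that circumradius (perimeter = 2·12·1.113·sin(180°/12) = 6.91 mm); Taking the union: the 2 present regions are separate (no shared area or edge), so areas and boundary lengths simply add and each stays a separate island — boundary = 97.91 mm. So its perimeter = 97.91 mm. Layer 18 is larger (131.19 vs 97.91 mm).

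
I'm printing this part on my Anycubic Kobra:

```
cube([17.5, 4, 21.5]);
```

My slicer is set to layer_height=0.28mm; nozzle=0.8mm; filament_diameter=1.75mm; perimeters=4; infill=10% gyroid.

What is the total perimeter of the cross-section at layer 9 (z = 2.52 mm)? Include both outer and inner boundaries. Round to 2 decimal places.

43.00 mm

At z = 2.52 mm: the 17.5×4 cube contributes its full rectangle (perimeter 43.00 mm). Overall, the cross-section is a single solid region. Total boundary length (outer) = 43.00 mm.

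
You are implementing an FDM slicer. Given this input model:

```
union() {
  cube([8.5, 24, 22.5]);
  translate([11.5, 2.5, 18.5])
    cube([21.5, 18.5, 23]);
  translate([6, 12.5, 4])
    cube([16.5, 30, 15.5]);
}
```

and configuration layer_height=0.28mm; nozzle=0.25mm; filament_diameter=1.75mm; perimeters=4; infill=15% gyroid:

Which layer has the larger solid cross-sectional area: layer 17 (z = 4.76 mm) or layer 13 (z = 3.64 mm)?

Layer 17 (z = 4.76): the cube is present — its section is the full 8.5×24 rectangle (area 204.00 mm²); the cube at (11.5, 2.5) is not intersected at this z (z outside [18.5, 41.5]); the cube at (6, 12.5) (footprint 16.5×30) is included at this height (area 495.00 mm²); Combining (union): the regions partially overlap — summed areas 699.00 mm² minus the doubly-counted overlap 28.75 mm² gives 670.25 mm² — area = 670.25 mm². So its area = 670.25 mm². Layer 13 (z = 3.64): the cube (footprint 8.5×24) is included at this height (area 204.00 mm²); the cube at (11.5, 2.5) is not intersected at this z (z outside [18.5, 41.5]); the cube at (6, 12.5) is not intersected at this z (z outside [4, 19.5]); Merging all regions: only the 8.5×24 cube is present, so the union is just that shape — area = 204.00 mm². So its area = 204.00 mm². Layer 17 is larger (670.25 vs 204.00 mm²).

layer 17 (z = 4.76 mm)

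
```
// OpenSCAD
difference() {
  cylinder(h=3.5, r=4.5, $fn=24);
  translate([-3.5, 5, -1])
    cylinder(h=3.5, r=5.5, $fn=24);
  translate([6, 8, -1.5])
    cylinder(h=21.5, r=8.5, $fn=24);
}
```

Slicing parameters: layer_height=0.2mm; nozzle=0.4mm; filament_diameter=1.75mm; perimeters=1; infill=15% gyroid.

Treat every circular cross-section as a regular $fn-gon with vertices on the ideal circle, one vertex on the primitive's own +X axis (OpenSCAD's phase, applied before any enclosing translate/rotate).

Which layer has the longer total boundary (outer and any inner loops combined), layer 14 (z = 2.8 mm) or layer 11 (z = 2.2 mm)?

layer 14 (z = 2.8 mm)

Layer 14 (z = 2.8): the r=4.5 cylinder gives a regular 24-gon of circumradius 4.5 (constant along its height) (perimeter = 2·24·4.500·sin(180°/24) = 28.19 mm); the cylinder at (-3.5, 5) is not intersected at this z (z outside [-1, 2.5]); the r=8.5 cylinder at (6, 8) contributes a regular 24-gon of circumradius 8.5 (perimeter = 2·24·8.500·sin(180°/24) = 53.25 mm); Taking the first minus the rest: starting from the r=4.5 cylinder, the r=8.5 cylinder at (6, 8) partially overlaps it — only the 15.31 mm² overlap (of its 224.40 mm²) is removed, clipping the outline — boundary = 27.06 mm. So its perimeter = 27.06 mm. Layer 11 (z = 2.2): the r=4.5 cylinder contributes a regular 24-gon of circumradius 4.5 (perimeter = 2·24·4.500·sin(180°/24) = 28.19 mm); the r=5.5 cylinder at (-3.5, 5) contributes a regular 24-gon of circumradius 5.5 (perimeter = 2·24·5.500·sin(180°/24) = 34.46 mm); the r=8.5 cylinder at (6, 8) contributes a regular 24-gon of circumradius 8.5 (perimeter = 2·24·8.500·sin(180°/24) = 53.25 mm); Taking the first minus the rest: starting from the r=4.5 cylinder, the r=5.5 cylinder at (-3.5, 5) partially overlaps it — only the 20.84 mm² overlap (of its 93.95 mm²) is removed, clipping the outline; the r=8.5 cylinder at (6, 8) partially overlaps it — only the 9.13 mm² overlap (of its 224.40 mm²) is removed, clipping the outline — boundary = 23.39 mm. So its perimeter = 23.39 mm. Layer 14 is larger (27.06 vs 23.39 mm).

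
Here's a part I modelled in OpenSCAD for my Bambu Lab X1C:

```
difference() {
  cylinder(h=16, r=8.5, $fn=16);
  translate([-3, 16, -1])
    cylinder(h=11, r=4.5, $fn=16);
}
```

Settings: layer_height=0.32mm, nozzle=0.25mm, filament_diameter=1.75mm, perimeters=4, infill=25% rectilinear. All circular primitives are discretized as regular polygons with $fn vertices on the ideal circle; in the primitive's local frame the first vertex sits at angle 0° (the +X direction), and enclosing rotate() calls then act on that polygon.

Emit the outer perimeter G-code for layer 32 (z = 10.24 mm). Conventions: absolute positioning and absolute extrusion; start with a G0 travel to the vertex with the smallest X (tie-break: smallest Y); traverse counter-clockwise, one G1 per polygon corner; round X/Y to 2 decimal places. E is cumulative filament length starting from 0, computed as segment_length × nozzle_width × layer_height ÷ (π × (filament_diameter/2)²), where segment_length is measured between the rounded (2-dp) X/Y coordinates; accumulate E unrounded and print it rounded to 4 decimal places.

At z = 10.24 mm: the r=8.5 cylinder gives a regular 16-gon of circumradius 8.5 (constant along its height); the cylinder at (-3, 16) does not reach this height (z outside [-1, 10]); After the difference (first − rest): none of the subtracted shapes is present at this height, so the r=8.5 cylinder is unchanged — 1 connected region. The outline is a single polygon with 16 vertices. Extrusion per mm of travel: 0.25 × 0.32 / (π × 0.875²) = 0.033260. Accumulating E over each segment gives final E = 1.7645.

G0 X-8.50 Y0.00 Z10.24
G1 X-7.85 Y-3.25 E0.1102
G1 X-6.01 Y-6.01 E0.2206
G1 X-3.25 Y-7.85 E0.3309
G1 X0.00 Y-8.50 E0.4411
G1 X3.25 Y-7.85 E0.5514
G1 X6.01 Y-6.01 E0.6617
G1 X7.85 Y-3.25 E0.7720
G1 X8.50 Y0.00 E0.8823
G1 X7.85 Y3.25 E0.9925
G1 X6.01 Y6.01 E1.1028
G1 X3.25 Y7.85 E1.2131
G1 X0.00 Y8.50 E1.3234
G1 X-3.25 Y7.85 E1.4336
G1 X-6.01 Y6.01 E1.5439
G1 X-7.85 Y3.25 E1.6543
G1 X-8.50 Y0.00 E1.7645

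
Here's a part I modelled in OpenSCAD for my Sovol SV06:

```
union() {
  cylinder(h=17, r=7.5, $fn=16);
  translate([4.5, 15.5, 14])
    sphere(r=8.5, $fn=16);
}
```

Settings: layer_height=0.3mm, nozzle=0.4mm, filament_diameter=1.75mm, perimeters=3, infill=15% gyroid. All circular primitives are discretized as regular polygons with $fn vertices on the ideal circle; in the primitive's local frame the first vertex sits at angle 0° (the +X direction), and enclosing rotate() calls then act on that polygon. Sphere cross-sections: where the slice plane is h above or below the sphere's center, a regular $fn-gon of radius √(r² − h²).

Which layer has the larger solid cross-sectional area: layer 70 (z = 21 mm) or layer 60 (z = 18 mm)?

Layer 70 (z = 21): the cylinder is not intersected at this z (z outside [0, 17]); the r=8.5 sphere at (4.5, 15.5) contributes a regular 16-gon of circumradius √(8.5²−7²) = 4.822 (area = (16/2)·4.822²·sin(360°/16) = 71.18 mm²); Taking the union: only the r=8.5 sphere at (4.5, 15.5) is present, so the union is just that shape — area = 71.18 mm². So its area = 71.18 mm². Layer 60 (z = 18): the cylinder is absent (z outside [0, 17]); the r=8.5 sphere at (4.5, 15.5) contributes a regular 16-gon of circumradius √(8.5²−4²) = 7.500 (area = (16/2)·7.500²·sin(360°/16) = 172.21 mm²); Merging all regions: only the r=8.5 sphere at (4.5, 15.5) is present, so the union is just that shape — area = 172.21 mm². So its area = 172.21 mm². Layer 60 is larger (172.21 vs 71.18 mm²).

layer 60 (z = 18 mm)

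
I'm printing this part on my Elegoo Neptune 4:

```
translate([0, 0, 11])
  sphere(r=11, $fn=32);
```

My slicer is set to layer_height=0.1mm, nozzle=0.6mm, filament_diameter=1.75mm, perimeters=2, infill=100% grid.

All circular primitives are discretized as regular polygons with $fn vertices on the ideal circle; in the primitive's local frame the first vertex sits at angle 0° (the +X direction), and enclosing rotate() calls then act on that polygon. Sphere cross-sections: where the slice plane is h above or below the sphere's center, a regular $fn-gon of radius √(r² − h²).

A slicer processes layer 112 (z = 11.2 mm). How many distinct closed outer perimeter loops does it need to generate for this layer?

1

At z = 11.2 mm: the r=11 sphere contributes a regular 32-gon of circumradius √(11²−0.2²) = 10.998. The result has 1 disconnected region.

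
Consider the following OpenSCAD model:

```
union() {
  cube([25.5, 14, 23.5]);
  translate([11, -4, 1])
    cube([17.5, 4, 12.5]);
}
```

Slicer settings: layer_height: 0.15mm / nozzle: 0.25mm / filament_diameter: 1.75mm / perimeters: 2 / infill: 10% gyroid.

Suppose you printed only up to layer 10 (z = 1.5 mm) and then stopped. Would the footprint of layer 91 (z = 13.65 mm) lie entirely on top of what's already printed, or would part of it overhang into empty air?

entirely on top

Compare the two slices. At z = 1.5: the 25.5×14 cube contributes its full rectangle (area 357.00 mm²); the cube at (11, -4) is present — its section is the full 17.5×4 rectangle (area 70.00 mm²); Merging all regions: the 2 present regions share edge segments without overlapping in area, so areas simply add but the touching pieces fuse into one outline (the shared edge portions become interior and drop out of the boundary) — area = 427.00 mm². At z = 13.65: the 25.5×14 cube contributes its full rectangle (area 357.00 mm²); the cube at (11, -4) does not reach this height (z outside [1, 13.5]); Merging all regions: only the 25.5×14 cube is present, so the union is just that shape — area = 357.00 mm². Checking containment: the cross-section at z = 13.65 is a subset of the cross-section at z = 1.5.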